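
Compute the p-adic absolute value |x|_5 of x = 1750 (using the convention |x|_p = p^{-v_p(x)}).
|1750|_5 = 1/125

Step 1 — compute v_5(x) by factoring powers of 5 out of the numerator and denominator: v_5(1750) = 3. Step 2 — apply |x|_p = p^{-v_p(x)} = 5^{-3} = 1/125.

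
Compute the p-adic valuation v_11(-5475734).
v_11(-5475734) = 5

v_11(n) is the largest exponent k such that 11^k divides n. Factor out: -5475734 = -11^5 · 34. (Sign doesn't affect v_p.) So v_11(-5475734) = 5.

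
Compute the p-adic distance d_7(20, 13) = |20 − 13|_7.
d_7(20, 13) = 1/7

Step 1 — x − y = 20 − 13 = 7. Step 2 — v_7(7) = 1 (factor: 7 = (7^1 · 1); the sign does not affect v_p). Step 3 — |x − y|_7 = 7^{-1} = 1/7.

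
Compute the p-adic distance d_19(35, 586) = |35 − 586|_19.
d_19(35, 586) = 1/19

Step 1 — x − y = 35 − 586 = -551. Step 2 — v_19(-551) = 1 (factor: -551 = −(19^1 · 29); the sign does not affect v_p). Step 3 — |x − y|_19 = 19^{-1} = 1/19.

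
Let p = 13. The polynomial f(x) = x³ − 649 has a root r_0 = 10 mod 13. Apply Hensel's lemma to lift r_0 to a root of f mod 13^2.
r_1 = 166 (mod 169)

Hensel: r_{i+1} = r_i − f(r_i)/f′(r_i) mod 13^{i+2}, where f′(x) = 3x². Iterate:
  r_0 = 10 (mod 13)
  r_1 = 166 (mod 169)
Final: r = 166 with f(r) ≡ 0 mod 13^2.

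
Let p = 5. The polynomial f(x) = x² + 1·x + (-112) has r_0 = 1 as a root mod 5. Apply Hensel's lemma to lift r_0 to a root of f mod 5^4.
r_3 = 71 (mod 625)

Hensel: r_{i+1} = r_i − f(r_i)·(f′(r_i))^{-1} mod 5^{i+2}, f′(x) = 2x + 1. Iterate:
  r_0 = 1 (mod 5)
  r_1 = 21 (mod 25)
  r_2 = 71 (mod 125)
  r_3 = 71 (mod 625)
Final: r = 71 satisfies f(r) ≡ 0 mod 5^4.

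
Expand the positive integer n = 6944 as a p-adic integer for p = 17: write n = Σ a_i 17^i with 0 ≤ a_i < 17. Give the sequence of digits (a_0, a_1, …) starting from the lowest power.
(a_0, a_1, …) = (8, 0, 7, 1)

Repeated division by 17 gives the digits low-to-high: 6944 = 8 + 7·17^2 + 1·17^3. Digit sequence: (8, 0, 7, 1).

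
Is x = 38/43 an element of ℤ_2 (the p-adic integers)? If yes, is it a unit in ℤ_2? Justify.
x ∈ ℤ_2 but not a unit; v_2(x) = 1 > 0

ℤ_2 = {x ∈ ℚ_2 : v_2(x) ≥ 0} and ℤ_2^× = {x ∈ ℤ_2 : v_2(x) = 0}. Here v_2(38/43) = v_2(num) − v_2(den) = 1; compare against these criteria.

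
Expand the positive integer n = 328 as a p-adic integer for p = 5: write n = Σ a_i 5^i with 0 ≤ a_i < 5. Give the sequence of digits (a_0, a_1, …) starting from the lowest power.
(a_0, a_1, …) = (3, 0, 3, 2)

Repeated division by 5 gives the digits low-to-high: 328 = 3 + 3·5^2 + 2·5^3. Digit sequence: (3, 0, 3, 2).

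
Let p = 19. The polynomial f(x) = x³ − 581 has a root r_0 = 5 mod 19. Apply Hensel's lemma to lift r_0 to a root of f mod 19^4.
r_3 = 24819 (mod 130321)

Hensel: r_{i+1} = r_i − f(r_i)/f′(r_i) mod 19^{i+2}, where f′(x) = 3x². Iterate:
  r_0 = 5 (mod 19)
  r_1 = 271 (mod 361)
  r_2 = 4242 (mod 6859)
  r_3 = 24819 (mod 130321)
Final: r = 24819 with f(r) ≡ 0 mod 19^4.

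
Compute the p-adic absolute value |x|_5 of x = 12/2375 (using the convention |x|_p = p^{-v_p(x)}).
|12/2375|_5 = 125

Step 1 — compute v_5(x) by factoring powers of 5 out of the numerator and denominator: v_5(12/2375) = -3. Step 2 — apply |x|_p = p^{-v_p(x)} = 5^{3} = 125.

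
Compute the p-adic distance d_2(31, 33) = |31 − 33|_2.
d_2(31, 33) = 1/2

Step 1 — x − y = 31 − 33 = -2. Step 2 — v_2(-2) = 1 (factor: -2 = −(2^1 · 1); the sign does not affect v_p). Step 3 — |x − y|_2 = 2^{-1} = 1/2.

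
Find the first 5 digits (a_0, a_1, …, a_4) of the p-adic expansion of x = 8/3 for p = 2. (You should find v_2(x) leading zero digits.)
(a_0, …, a_4) = (0, 0, 0, 1, 1)

v_2(8/3) = 3, so a_0 = ... = a_2 = 0. Factor out: x = 2^3 · u with u = 1/3 a unit in ℤ_2. Expand u iteratively via a_{v+i} = u_i mod 2, u_{i+1} = (u_i − a_{v+i})/2:
  u_0 = 1/3;  a_3 = 1;  u_1 = (u_0 − 1)/2 = -1/3
  u_1 = -1/3;  a_4 = 1;  u_2 = (u_1 − 1)/2 = -2/3
Digits: (0, 0, 0, 1, 1).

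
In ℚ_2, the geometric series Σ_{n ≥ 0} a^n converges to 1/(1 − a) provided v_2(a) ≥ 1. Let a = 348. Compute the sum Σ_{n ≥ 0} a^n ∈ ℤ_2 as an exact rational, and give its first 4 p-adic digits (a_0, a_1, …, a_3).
Σ a^n = 1/(1 − a) = -1/347;  first 4 digits = (1, 0, 1, 1)

v_2(a) = 2 ≥ 1, so the series converges in ℤ_2 to 1/(1 − a) = 1/(1 − 348) = -1/347. Expand this rational in ℤ_2: compute digits iteratively via d_i = x_i mod 2, x_{i+1} = (x_i − d_i)/2. The first 4 digits are (1, 0, 1, 1).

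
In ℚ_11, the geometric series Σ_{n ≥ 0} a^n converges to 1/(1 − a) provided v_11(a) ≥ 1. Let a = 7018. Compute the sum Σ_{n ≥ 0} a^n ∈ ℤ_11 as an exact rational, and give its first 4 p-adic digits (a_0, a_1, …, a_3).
Σ a^n = 1/(1 − a) = -1/7017;  first 4 digits = (1, 0, 3, 5)

v_11(a) = 2 ≥ 1, so the series converges in ℤ_11 to 1/(1 − a) = 1/(1 − 7018) = -1/7017. Expand this rational in ℤ_11: compute digits iteratively via d_i = x_i mod 11, x_{i+1} = (x_i − d_i)/11. The first 4 digits are (1, 0, 3, 5).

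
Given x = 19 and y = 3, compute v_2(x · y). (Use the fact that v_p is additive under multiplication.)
v_2(57) = 0

v_p(x) = 0 (factor: 19 = 2^0 · 19); v_p(y) = 0 (factor: 3 = 2^0 · 3). Additivity: v_p(xy) = v_p(x) + v_p(y) = 0 + 0 = 0. (Direct check: xy = 57 = 2^0 · (57).)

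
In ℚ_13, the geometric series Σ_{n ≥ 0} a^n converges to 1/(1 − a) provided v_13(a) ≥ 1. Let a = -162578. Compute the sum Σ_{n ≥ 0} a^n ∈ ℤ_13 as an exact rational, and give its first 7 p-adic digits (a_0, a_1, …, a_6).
Σ a^n = 1/(1 − a) = 1/162579;  first 7 digits = (1, 0, 0, 4, 7, 12, 2)

v_13(a) = 3 ≥ 1, so the series converges in ℤ_13 to 1/(1 − a) = 1/(1 − (-162578)) = 1/162579. Expand this rational in ℤ_13: compute digits iteratively via d_i = x_i mod 13, x_{i+1} = (x_i − d_i)/13. The first 7 digits are (1, 0, 0, 4, 7, 12, 2).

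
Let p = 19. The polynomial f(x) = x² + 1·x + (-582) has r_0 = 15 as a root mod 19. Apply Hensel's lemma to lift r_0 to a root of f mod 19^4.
r_3 = 109246 (mod 130321)

Hensel: r_{i+1} = r_i − f(r_i)·(f′(r_i))^{-1} mod 19^{i+2}, f′(x) = 2x + 1. Iterate:
  r_0 = 15 (mod 19)
  r_1 = 224 (mod 361)
  r_2 = 6361 (mod 6859)
  r_3 = 109246 (mod 130321)
Final: r = 109246 satisfies f(r) ≡ 0 mod 19^4.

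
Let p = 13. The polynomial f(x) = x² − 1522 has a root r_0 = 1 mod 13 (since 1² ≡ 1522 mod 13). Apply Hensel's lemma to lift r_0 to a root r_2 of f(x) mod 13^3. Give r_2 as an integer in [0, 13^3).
r_2 = 1860 (mod 2197)

Hensel's recurrence: r_{i+1} = r_i − f(r_i)·(f′(r_i))^{-1} mod 13^{i+2}, with f′(x) = 2x. Iterate:
  r_0 = 1 (mod 13)
  r_1 = 1 (mod 169)
  r_2 = 1860 (mod 2197)
Final: r_2 = 1860, and one checks f(r_2) ≡ 0 mod 13^3.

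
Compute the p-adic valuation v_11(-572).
v_11(-572) = 1

v_11(n) is the largest exponent k such that 11^k divides n. Factor out: -572 = -11^1 · 52. (Sign doesn't affect v_p.) So v_11(-572) = 1.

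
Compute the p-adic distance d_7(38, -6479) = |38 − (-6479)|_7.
d_7(38, -6479) = 1/343

Step 1 — x − y = 38 − (-6479) = 6517. Step 2 — v_7(6517) = 3 (factor: 6517 = (7^3 · 19); the sign does not affect v_p). Step 3 — |x − y|_7 = 7^{-3} = 1/343.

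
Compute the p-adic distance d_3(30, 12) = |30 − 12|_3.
d_3(30, 12) = 1/9

Step 1 — x − y = 30 − 12 = 18. Step 2 — v_3(18) = 2 (factor: 18 = (3^2 · 2); the sign does not affect v_p). Step 3 — |x − y|_3 = 3^{-2} = 1/9.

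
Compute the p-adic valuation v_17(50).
v_17(50) = 0

v_17(n) is the largest exponent k such that 17^k divides n. Factor out: 50 = 17^0 · 50. (Sign doesn't affect v_p.) So v_17(50) = 0.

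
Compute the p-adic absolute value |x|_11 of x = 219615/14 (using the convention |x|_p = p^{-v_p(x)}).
|219615/14|_11 = 1/14641

Step 1 — compute v_11(x) by factoring powers of 11 out of the numerator and denominator: v_11(219615/14) = 4. Step 2 — apply |x|_p = p^{-v_p(x)} = 11^{-4} = 1/14641.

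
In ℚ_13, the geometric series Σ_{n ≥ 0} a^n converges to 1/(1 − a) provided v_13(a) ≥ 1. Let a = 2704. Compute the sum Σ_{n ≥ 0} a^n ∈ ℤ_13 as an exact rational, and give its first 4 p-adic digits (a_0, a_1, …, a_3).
Σ a^n = 1/(1 − a) = -1/2703;  first 4 digits = (1, 0, 3, 1)

v_13(a) = 2 ≥ 1, so the series converges in ℤ_13 to 1/(1 − a) = 1/(1 − 2704) = -1/2703. Expand this rational in ℤ_13: compute digits iteratively via d_i = x_i mod 13, x_{i+1} = (x_i − d_i)/13. The first 4 digits are (1, 0, 3, 1).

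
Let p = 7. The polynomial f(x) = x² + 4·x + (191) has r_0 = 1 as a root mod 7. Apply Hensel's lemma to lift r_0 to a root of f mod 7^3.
r_2 = 197 (mod 343)

Hensel: r_{i+1} = r_i − f(r_i)·(f′(r_i))^{-1} mod 7^{i+2}, f′(x) = 2x + 4. Iterate:
  r_0 = 1 (mod 7)
  r_1 = 1 (mod 49)
  r_2 = 197 (mod 343)
Final: r = 197 satisfies f(r) ≡ 0 mod 7^3.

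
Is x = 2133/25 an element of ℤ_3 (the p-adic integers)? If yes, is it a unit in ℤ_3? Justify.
x ∈ ℤ_3 but not a unit; v_3(x) = 3 > 0

ℤ_3 = {x ∈ ℚ_3 : v_3(x) ≥ 0} and ℤ_3^× = {x ∈ ℤ_3 : v_3(x) = 0}. Here v_3(2133/25) = v_3(num) − v_3(den) = 3; compare against these criteria.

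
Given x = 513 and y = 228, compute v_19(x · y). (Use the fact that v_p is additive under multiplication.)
v_19(116964) = 2

v_p(x) = 1 (factor: 513 = 19^1 · 27); v_p(y) = 1 (factor: 228 = 19^1 · 12). Additivity: v_p(xy) = v_p(x) + v_p(y) = 1 + 1 = 2. (Direct check: xy = 116964 = 19^2 · (324).)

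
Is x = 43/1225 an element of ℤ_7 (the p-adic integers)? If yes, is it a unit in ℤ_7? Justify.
x ∉ ℤ_7 (v_7(x) = -2 < 0)

ℤ_7 = {x ∈ ℚ_7 : v_7(x) ≥ 0} and ℤ_7^× = {x ∈ ℤ_7 : v_7(x) = 0}. Here v_7(43/1225) = v_7(num) − v_7(den) = -2; compare against these criteria.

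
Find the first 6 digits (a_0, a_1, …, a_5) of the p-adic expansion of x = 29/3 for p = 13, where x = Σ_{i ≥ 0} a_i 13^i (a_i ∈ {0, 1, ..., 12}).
(a_0, …, a_5) = (1, 5, 4, 4, 4, 4)

v_13(29/3) = 0 (numerator and denominator both coprime to 13), so x ∈ ℤ_13^×. Compute digits iteratively via a_i = x_i mod 13, x_{i+1} = (x_i − a_i)/13, with x_0 = x:
  x_0 = 29/3;  a_0 = 1;  x_1 = (x_0 − 1)/13 = 2/3
  x_1 = 2/3;  a_1 = 5;  x_2 = (x_1 − 5)/13 = -1/3
  x_2 = -1/3;  a_2 = 4;  x_3 = (x_2 − 4)/13 = -1/3
  x_3 = -1/3;  a_3 = 4;  x_4 = (x_3 − 4)/13 = -1/3
  x_4 = -1/3;  a_4 = 4;  x_5 = (x_4 − 4)/13 = -1/3
  x_5 = -1/3;  a_5 = 4;  x_6 = (x_5 − 4)/13 = -1/3
Digits: (1, 5, 4, 4, 4, 4).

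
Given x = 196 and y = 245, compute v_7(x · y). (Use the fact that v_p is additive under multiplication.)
v_7(48020) = 4

v_p(x) = 2 (factor: 196 = 7^2 · 4); v_p(y) = 2 (factor: 245 = 7^2 · 5). Additivity: v_p(xy) = v_p(x) + v_p(y) = 2 + 2 = 4. (Direct check: xy = 48020 = 7^4 · (20).)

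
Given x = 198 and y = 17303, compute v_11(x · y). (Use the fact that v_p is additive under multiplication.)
v_11(3425994) = 4

v_p(x) = 1 (factor: 198 = 11^1 · 18); v_p(y) = 3 (factor: 17303 = 11^3 · 13). Additivity: v_p(xy) = v_p(x) + v_p(y) = 1 + 3 = 4. (Direct check: xy = 3425994 = 11^4 · (234).)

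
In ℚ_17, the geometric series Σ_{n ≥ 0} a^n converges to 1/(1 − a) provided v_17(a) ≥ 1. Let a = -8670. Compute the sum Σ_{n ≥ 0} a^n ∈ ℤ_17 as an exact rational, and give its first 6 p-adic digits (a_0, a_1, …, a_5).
Σ a^n = 1/(1 − a) = 1/8671;  first 6 digits = (1, 0, 4, 15, 15, 1)

v_17(a) = 2 ≥ 1, so the series converges in ℤ_17 to 1/(1 − a) = 1/(1 − (-8670)) = 1/8671. Expand this rational in ℤ_17: compute digits iteratively via d_i = x_i mod 17, x_{i+1} = (x_i − d_i)/17. The first 6 digits are (1, 0, 4, 15, 15, 1).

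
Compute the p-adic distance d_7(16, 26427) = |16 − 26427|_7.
d_7(16, 26427) = 1/2401

Step 1 — x − y = 16 − 26427 = -26411. Step 2 — v_7(-26411) = 4 (factor: -26411 = −(7^4 · 11); the sign does not affect v_p). Step 3 — |x − y|_7 = 7^{-4} = 1/2401.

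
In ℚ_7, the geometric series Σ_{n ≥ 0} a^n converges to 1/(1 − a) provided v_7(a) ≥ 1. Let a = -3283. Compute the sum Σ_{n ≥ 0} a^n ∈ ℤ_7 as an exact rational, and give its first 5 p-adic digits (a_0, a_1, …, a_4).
Σ a^n = 1/(1 − a) = 1/3284;  first 5 digits = (1, 0, 3, 4, 0)

v_7(a) = 2 ≥ 1, so the series converges in ℤ_7 to 1/(1 − a) = 1/(1 − (-3283)) = 1/3284. Expand this rational in ℤ_7: compute digits iteratively via d_i = x_i mod 7, x_{i+1} = (x_i − d_i)/7. The first 5 digits are (1, 0, 3, 4, 0).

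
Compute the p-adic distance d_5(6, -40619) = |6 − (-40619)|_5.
d_5(6, -40619) = 1/3125

Step 1 — x − y = 6 − (-40619) = 40625. Step 2 — v_5(40625) = 5 (factor: 40625 = (5^5 · 13); the sign does not affect v_p). Step 3 — |x − y|_5 = 5^{-5} = 1/3125.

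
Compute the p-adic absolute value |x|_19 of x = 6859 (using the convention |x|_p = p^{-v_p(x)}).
|6859|_19 = 1/6859

Step 1 — compute v_19(x) by factoring powers of 19 out of the numerator and denominator: v_19(6859) = 3. Step 2 — apply |x|_p = p^{-v_p(x)} = 19^{-3} = 1/6859.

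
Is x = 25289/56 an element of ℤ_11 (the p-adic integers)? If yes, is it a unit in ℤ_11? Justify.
x ∈ ℤ_11 but not a unit; v_11(x) = 3 > 0

ℤ_11 = {x ∈ ℚ_11 : v_11(x) ≥ 0} and ℤ_11^× = {x ∈ ℤ_11 : v_11(x) = 0}. Here v_11(25289/56) = v_11(num) − v_11(den) = 3; compare against these criteria.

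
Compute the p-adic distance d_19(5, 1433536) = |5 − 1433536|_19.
d_19(5, 1433536) = 1/130321

Step 1 — x − y = 5 − 1433536 = -1433531. Step 2 — v_19(-1433531) = 4 (factor: -1433531 = −(19^4 · 11); the sign does not affect v_p). Step 3 — |x − y|_19 = 19^{-4} = 1/130321.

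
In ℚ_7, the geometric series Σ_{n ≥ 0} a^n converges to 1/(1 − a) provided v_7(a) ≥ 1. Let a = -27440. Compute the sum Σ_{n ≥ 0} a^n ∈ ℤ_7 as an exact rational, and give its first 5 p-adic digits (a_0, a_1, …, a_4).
Σ a^n = 1/(1 − a) = 1/27441;  first 5 digits = (1, 0, 0, 4, 2)

v_7(a) = 3 ≥ 1, so the series converges in ℤ_7 to 1/(1 − a) = 1/(1 − (-27440)) = 1/27441. Expand this rational in ℤ_7: compute digits iteratively via d_i = x_i mod 7, x_{i+1} = (x_i − d_i)/7. The first 5 digits are (1, 0, 0, 4, 2).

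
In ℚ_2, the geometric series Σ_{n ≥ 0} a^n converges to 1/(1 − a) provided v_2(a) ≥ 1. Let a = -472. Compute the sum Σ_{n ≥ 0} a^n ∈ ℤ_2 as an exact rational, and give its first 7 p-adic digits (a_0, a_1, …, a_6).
Σ a^n = 1/(1 − a) = 1/473;  first 7 digits = (1, 0, 0, 1, 0, 1, 1)

v_2(a) = 3 ≥ 1, so the series converges in ℤ_2 to 1/(1 − a) = 1/(1 − (-472)) = 1/473. Expand this rational in ℤ_2: compute digits iteratively via d_i = x_i mod 2, x_{i+1} = (x_i − d_i)/2. The first 7 digits are (1, 0, 0, 1, 0, 1, 1).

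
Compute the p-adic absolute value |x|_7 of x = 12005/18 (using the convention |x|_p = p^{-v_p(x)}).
|12005/18|_7 = 1/2401

Step 1 — compute v_7(x) by factoring powers of 7 out of the numerator and denominator: v_7(12005/18) = 4. Step 2 — apply |x|_p = p^{-v_p(x)} = 7^{-4} = 1/2401.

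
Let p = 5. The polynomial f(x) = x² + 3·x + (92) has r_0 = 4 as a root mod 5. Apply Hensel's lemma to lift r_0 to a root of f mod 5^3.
r_2 = 59 (mod 125)

Hensel: r_{i+1} = r_i − f(r_i)·(f′(r_i))^{-1} mod 5^{i+2}, f′(x) = 2x + 3. Iterate:
  r_0 = 4 (mod 5)
  r_1 = 9 (mod 25)
  r_2 = 59 (mod 125)
Final: r = 59 satisfies f(r) ≡ 0 mod 5^3.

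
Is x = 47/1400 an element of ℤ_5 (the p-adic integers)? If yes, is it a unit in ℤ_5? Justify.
x ∉ ℤ_5 (v_5(x) = -2 < 0)

ℤ_5 = {x ∈ ℚ_5 : v_5(x) ≥ 0} and ℤ_5^× = {x ∈ ℤ_5 : v_5(x) = 0}. Here v_5(47/1400) = v_5(num) − v_5(den) = -2; compare against these criteria.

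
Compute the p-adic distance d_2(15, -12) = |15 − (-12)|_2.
d_2(15, -12) = 1

Step 1 — x − y = 15 − (-12) = 27. Step 2 — v_2(27) = 0 (factor: 27 = (2^0 · 27); the sign does not affect v_p). Step 3 — |x − y|_2 = 2^{0} = 1.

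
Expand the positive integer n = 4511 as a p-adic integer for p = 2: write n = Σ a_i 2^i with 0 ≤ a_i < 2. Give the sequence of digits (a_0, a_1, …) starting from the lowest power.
(a_0, a_1, …) = (1, 1, 1, 1, 1, 0, 0, 1, 1, 0, 0, 0, 1)

Repeated division by 2 gives the digits low-to-high: 4511 = 1 + 1·2^1 + 1·2^2 + 1·2^3 + 1·2^4 + 1·2^7 + 1·2^8 + 1·2^12. Digit sequence: (1, 1, 1, 1, 1, 0, 0, 1, 1, 0, 0, 0, 1).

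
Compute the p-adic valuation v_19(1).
v_19(1) = 0

v_19(n) is the largest exponent k such that 19^k divides n. Factor out: 1 = 19^0 · 1. (Sign doesn't affect v_p.) So v_19(1) = 0.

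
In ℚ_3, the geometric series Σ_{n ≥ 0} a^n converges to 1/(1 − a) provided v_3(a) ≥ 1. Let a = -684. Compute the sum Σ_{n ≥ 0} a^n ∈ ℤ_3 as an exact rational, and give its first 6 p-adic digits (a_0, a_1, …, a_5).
Σ a^n = 1/(1 − a) = 1/685;  first 6 digits = (1, 0, 2, 1, 1, 2)

v_3(a) = 2 ≥ 1, so the series converges in ℤ_3 to 1/(1 − a) = 1/(1 − (-684)) = 1/685. Expand this rational in ℤ_3: compute digits iteratively via d_i = x_i mod 3, x_{i+1} = (x_i − d_i)/3. The first 6 digits are (1, 0, 2, 1, 1, 2).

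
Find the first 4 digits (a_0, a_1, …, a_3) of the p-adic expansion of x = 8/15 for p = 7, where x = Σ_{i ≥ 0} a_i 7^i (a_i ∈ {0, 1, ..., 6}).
(a_0, …, a_3) = (1, 6, 1, 3)

v_7(8/15) = 0 (numerator and denominator both coprime to 7), so x ∈ ℤ_7^×. Compute digits iteratively via a_i = x_i mod 7, x_{i+1} = (x_i − a_i)/7, with x_0 = x:
  x_0 = 8/15;  a_0 = 1;  x_1 = (x_0 − 1)/7 = -1/15
  x_1 = -1/15;  a_1 = 6;  x_2 = (x_1 − 6)/7 = -13/15
  x_2 = -13/15;  a_2 = 1;  x_3 = (x_2 − 1)/7 = -4/15
  x_3 = -4/15;  a_3 = 3;  x_4 = (x_3 − 3)/7 = -7/15
Digits: (1, 6, 1, 3).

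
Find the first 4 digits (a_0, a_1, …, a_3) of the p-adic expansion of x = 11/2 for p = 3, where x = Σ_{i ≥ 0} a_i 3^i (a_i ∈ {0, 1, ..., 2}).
(a_0, …, a_3) = (1, 0, 2, 1)

v_3(11/2) = 0 (numerator and denominator both coprime to 3), so x ∈ ℤ_3^×. Compute digits iteratively via a_i = x_i mod 3, x_{i+1} = (x_i − a_i)/3, with x_0 = x:
  x_0 = 11/2;  a_0 = 1;  x_1 = (x_0 − 1)/3 = 3/2
  x_1 = 3/2;  a_1 = 0;  x_2 = (x_1 − 0)/3 = 1/2
  x_2 = 1/2;  a_2 = 2;  x_3 = (x_2 − 2)/3 = -1/2
  x_3 = -1/2;  a_3 = 1;  x_4 = (x_3 − 1)/3 = -1/2
Digits: (1, 0, 2, 1).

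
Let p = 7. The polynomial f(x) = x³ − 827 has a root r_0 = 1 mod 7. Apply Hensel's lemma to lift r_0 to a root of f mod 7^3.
r_2 = 309 (mod 343)

Hensel: r_{i+1} = r_i − f(r_i)/f′(r_i) mod 7^{i+2}, where f′(x) = 3x². Iterate:
  r_0 = 1 (mod 7)
  r_1 = 15 (mod 49)
  r_2 = 309 (mod 343)
Final: r = 309 with f(r) ≡ 0 mod 7^3.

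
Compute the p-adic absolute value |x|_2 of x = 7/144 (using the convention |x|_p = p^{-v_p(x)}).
|7/144|_2 = 16

Step 1 — compute v_2(x) by factoring powers of 2 out of the numerator and denominator: v_2(7/144) = -4. Step 2 — apply |x|_p = p^{-v_p(x)} = 2^{4} = 16.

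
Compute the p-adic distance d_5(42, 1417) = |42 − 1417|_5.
d_5(42, 1417) = 1/125

Step 1 — x − y = 42 − 1417 = -1375. Step 2 — v_5(-1375) = 3 (factor: -1375 = −(5^3 · 11); the sign does not affect v_p). Step 3 — |x − y|_5 = 5^{-3} = 1/125.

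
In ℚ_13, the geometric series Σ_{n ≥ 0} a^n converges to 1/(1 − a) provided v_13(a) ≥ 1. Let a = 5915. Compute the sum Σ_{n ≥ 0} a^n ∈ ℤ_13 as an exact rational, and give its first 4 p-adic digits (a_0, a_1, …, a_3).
Σ a^n = 1/(1 − a) = -1/5914;  first 4 digits = (1, 0, 9, 2)

v_13(a) = 2 ≥ 1, so the series converges in ℤ_13 to 1/(1 − a) = 1/(1 − 5915) = -1/5914. Expand this rational in ℤ_13: compute digits iteratively via d_i = x_i mod 13, x_{i+1} = (x_i − d_i)/13. The first 4 digits are (1, 0, 9, 2).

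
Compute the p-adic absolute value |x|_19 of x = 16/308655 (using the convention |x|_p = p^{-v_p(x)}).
|16/308655|_19 = 6859

Step 1 — compute v_19(x) by factoring powers of 19 out of the numerator and denominator: v_19(16/308655) = -3. Step 2 — apply |x|_p = p^{-v_p(x)} = 19^{3} = 6859.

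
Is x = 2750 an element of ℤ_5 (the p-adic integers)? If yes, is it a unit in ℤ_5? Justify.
x ∈ ℤ_5 but not a unit; v_5(x) = 3 > 0

ℤ_5 = {x ∈ ℚ_5 : v_5(x) ≥ 0} and ℤ_5^× = {x ∈ ℤ_5 : v_5(x) = 0}. Here v_5(2750) = v_5(num) − v_5(den) = 3; compare against these criteria.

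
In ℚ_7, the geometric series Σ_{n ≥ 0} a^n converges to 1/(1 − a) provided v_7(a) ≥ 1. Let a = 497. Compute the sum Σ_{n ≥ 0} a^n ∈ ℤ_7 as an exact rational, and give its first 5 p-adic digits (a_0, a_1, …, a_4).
Σ a^n = 1/(1 − a) = -1/496;  first 5 digits = (1, 1, 4, 1, 1)

v_7(a) = 1 ≥ 1, so the series converges in ℤ_7 to 1/(1 − a) = 1/(1 − 497) = -1/496. Expand this rational in ℤ_7: compute digits iteratively via d_i = x_i mod 7, x_{i+1} = (x_i − d_i)/7. The first 5 digits are (1, 1, 4, 1, 1).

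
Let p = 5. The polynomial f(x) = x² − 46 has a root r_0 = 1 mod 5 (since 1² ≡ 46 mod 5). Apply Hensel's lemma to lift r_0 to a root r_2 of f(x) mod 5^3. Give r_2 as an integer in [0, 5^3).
r_2 = 36 (mod 125)

Hensel's recurrence: r_{i+1} = r_i − f(r_i)·(f′(r_i))^{-1} mod 5^{i+2}, with f′(x) = 2x. Iterate:
  r_0 = 1 (mod 5)
  r_1 = 11 (mod 25)
  r_2 = 36 (mod 125)
Final: r_2 = 36, and one checks f(r_2) ≡ 0 mod 5^3.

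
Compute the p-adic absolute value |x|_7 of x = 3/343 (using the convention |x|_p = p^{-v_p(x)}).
|3/343|_7 = 343

Step 1 — compute v_7(x) by factoring powers of 7 out of the numerator and denominator: v_7(3/343) = -3. Step 2 — apply |x|_p = p^{-v_p(x)} = 7^{3} = 343.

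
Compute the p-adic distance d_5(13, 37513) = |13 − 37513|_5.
d_5(13, 37513) = 1/3125

Step 1 — x − y = 13 − 37513 = -37500. Step 2 — v_5(-37500) = 5 (factor: -37500 = −(5^5 · 12); the sign does not affect v_p). Step 3 — |x − y|_5 = 5^{-5} = 1/3125.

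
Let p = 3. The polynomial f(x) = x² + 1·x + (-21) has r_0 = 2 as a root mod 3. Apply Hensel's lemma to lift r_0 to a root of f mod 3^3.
r_2 = 14 (mod 27)

Hensel: r_{i+1} = r_i − f(r_i)·(f′(r_i))^{-1} mod 3^{i+2}, f′(x) = 2x + 1. Iterate:
  r_0 = 2 (mod 3)
  r_1 = 5 (mod 9)
  r_2 = 14 (mod 27)
Final: r = 14 satisfies f(r) ≡ 0 mod 3^3.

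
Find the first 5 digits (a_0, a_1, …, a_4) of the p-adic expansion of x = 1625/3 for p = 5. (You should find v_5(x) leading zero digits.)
(a_0, …, a_4) = (0, 0, 0, 1, 4)

v_5(1625/3) = 3, so a_0 = ... = a_2 = 0. Factor out: x = 5^3 · u with u = 13/3 a unit in ℤ_5. Expand u iteratively via a_{v+i} = u_i mod 5, u_{i+1} = (u_i − a_{v+i})/5:
  u_0 = 13/3;  a_3 = 1;  u_1 = (u_0 − 1)/5 = 2/3
  u_1 = 2/3;  a_4 = 4;  u_2 = (u_1 − 4)/5 = -2/3
Digits: (0, 0, 0, 1, 4).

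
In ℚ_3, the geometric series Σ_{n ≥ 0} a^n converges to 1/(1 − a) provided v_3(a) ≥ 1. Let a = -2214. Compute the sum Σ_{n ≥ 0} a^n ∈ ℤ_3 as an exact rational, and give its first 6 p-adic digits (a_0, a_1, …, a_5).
Σ a^n = 1/(1 − a) = 1/2215;  first 6 digits = (1, 0, 0, 2, 2, 2)

v_3(a) = 3 ≥ 1, so the series converges in ℤ_3 to 1/(1 − a) = 1/(1 − (-2214)) = 1/2215. Expand this rational in ℤ_3: compute digits iteratively via d_i = x_i mod 3, x_{i+1} = (x_i − d_i)/3. The first 6 digits are (1, 0, 0, 2, 2, 2).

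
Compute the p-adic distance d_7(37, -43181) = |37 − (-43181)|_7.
d_7(37, -43181) = 1/2401

Step 1 — x − y = 37 − (-43181) = 43218. Step 2 — v_7(43218) = 4 (factor: 43218 = (7^4 · 18); the sign does not affect v_p). Step 3 — |x − y|_7 = 7^{-4} = 1/2401.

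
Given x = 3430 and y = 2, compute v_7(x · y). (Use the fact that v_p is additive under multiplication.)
v_7(6860) = 3

v_p(x) = 3 (factor: 3430 = 7^3 · 10); v_p(y) = 0 (factor: 2 = 7^0 · 2). Additivity: v_p(xy) = v_p(x) + v_p(y) = 3 + 0 = 3. (Direct check: xy = 6860 = 7^3 · (20).)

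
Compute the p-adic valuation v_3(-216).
v_3(-216) = 3

v_3(n) is the largest exponent k such that 3^k divides n. Factor out: -216 = -3^3 · 8. (Sign doesn't affect v_p.) So v_3(-216) = 3.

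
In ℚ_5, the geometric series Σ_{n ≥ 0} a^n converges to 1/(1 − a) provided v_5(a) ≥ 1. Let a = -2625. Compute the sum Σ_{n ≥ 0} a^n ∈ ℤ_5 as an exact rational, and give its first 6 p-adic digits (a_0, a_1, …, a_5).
Σ a^n = 1/(1 − a) = 1/2626;  first 6 digits = (1, 0, 0, 4, 0, 4)

v_5(a) = 3 ≥ 1, so the series converges in ℤ_5 to 1/(1 − a) = 1/(1 − (-2625)) = 1/2626. Expand this rational in ℤ_5: compute digits iteratively via d_i = x_i mod 5, x_{i+1} = (x_i − d_i)/5. The first 6 digits are (1, 0, 0, 4, 0, 4).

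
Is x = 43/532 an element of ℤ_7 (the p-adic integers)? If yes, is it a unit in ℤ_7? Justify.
x ∉ ℤ_7 (v_7(x) = -1 < 0)

ℤ_7 = {x ∈ ℚ_7 : v_7(x) ≥ 0} and ℤ_7^× = {x ∈ ℤ_7 : v_7(x) = 0}. Here v_7(43/532) = v_7(num) − v_7(den) = -1; compare against these criteria.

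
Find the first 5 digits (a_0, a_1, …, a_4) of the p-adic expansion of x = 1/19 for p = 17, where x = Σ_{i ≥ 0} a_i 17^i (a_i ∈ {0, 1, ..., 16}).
(a_0, …, a_4) = (9, 12, 10, 11, 2)

v_17(1/19) = 0 (numerator and denominator both coprime to 17), so x ∈ ℤ_17^×. Compute digits iteratively via a_i = x_i mod 17, x_{i+1} = (x_i − a_i)/17, with x_0 = x:
  x_0 = 1/19;  a_0 = 9;  x_1 = (x_0 − 9)/17 = -10/19
  x_1 = -10/19;  a_1 = 12;  x_2 = (x_1 − 12)/17 = -14/19
  x_2 = -14/19;  a_2 = 10;  x_3 = (x_2 − 10)/17 = -12/19
  x_3 = -12/19;  a_3 = 11;  x_4 = (x_3 − 11)/17 = -13/19
  x_4 = -13/19;  a_4 = 2;  x_5 = (x_4 − 2)/17 = -3/19
Digits: (9, 12, 10, 11, 2).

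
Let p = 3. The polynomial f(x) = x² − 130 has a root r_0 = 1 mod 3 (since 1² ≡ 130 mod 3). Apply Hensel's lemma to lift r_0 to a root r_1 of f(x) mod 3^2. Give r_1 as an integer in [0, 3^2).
r_1 = 7 (mod 9)

Hensel's recurrence: r_{i+1} = r_i − f(r_i)·(f′(r_i))^{-1} mod 3^{i+2}, with f′(x) = 2x. Iterate:
  r_0 = 1 (mod 3)
  r_1 = 7 (mod 9)
Final: r_1 = 7, and one checks f(r_1) ≡ 0 mod 3^2.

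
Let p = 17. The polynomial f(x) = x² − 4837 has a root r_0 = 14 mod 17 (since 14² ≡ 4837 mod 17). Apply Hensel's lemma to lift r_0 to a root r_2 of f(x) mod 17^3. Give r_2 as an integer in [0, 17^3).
r_2 = 4298 (mod 4913)

Hensel's recurrence: r_{i+1} = r_i − f(r_i)·(f′(r_i))^{-1} mod 17^{i+2}, with f′(x) = 2x. Iterate:
  r_0 = 14 (mod 17)
  r_1 = 252 (mod 289)
  r_2 = 4298 (mod 4913)
Final: r_2 = 4298, and one checks f(r_2) ≡ 0 mod 17^3.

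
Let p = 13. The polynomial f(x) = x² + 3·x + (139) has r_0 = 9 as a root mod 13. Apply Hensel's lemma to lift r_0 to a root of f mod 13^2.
r_1 = 126 (mod 169)

Hensel: r_{i+1} = r_i − f(r_i)·(f′(r_i))^{-1} mod 13^{i+2}, f′(x) = 2x + 3. Iterate:
  r_0 = 9 (mod 13)
  r_1 = 126 (mod 169)
Final: r = 126 satisfies f(r) ≡ 0 mod 13^2.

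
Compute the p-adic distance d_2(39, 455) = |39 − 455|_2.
d_2(39, 455) = 1/32

Step 1 — x − y = 39 − 455 = -416. Step 2 — v_2(-416) = 5 (factor: -416 = −(2^5 · 13); the sign does not affect v_p). Step 3 — |x − y|_2 = 2^{-5} = 1/32.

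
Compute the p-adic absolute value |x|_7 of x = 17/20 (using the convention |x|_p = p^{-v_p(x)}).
|17/20|_7 = 1

Step 1 — compute v_7(x) by factoring powers of 7 out of the numerator and denominator: v_7(17/20) = 0. Step 2 — apply |x|_p = p^{-v_p(x)} = 7^{0} = 1.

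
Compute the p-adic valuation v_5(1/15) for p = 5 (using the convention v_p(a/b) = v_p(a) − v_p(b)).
v_5(1/15) = -1

Factor powers of 5 from the numerator and denominator of the reduced fraction: 1 = 5^0 · 1 and 15 = 5^1 · 3. Apply v_p(a/b) = v_p(a) − v_p(b): v_5(1/15) = 0 − 1 = -1.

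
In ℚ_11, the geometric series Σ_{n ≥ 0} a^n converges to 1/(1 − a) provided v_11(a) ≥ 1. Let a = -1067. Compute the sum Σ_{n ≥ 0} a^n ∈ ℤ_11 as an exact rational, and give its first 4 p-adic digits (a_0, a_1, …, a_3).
Σ a^n = 1/(1 − a) = 1/1068;  first 4 digits = (1, 2, 6, 4)

v_11(a) = 1 ≥ 1, so the series converges in ℤ_11 to 1/(1 − a) = 1/(1 − (-1067)) = 1/1068. Expand this rational in ℤ_11: compute digits iteratively via d_i = x_i mod 11, x_{i+1} = (x_i − d_i)/11. The first 4 digits are (1, 2, 6, 4).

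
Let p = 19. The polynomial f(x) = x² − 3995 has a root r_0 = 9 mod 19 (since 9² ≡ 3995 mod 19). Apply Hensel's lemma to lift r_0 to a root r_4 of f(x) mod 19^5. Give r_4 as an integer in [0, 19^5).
r_4 = 1612292 (mod 2476099)

Hensel's recurrence: r_{i+1} = r_i − f(r_i)·(f′(r_i))^{-1} mod 19^{i+2}, with f′(x) = 2x. Iterate:
  r_0 = 9 (mod 19)
  r_1 = 66 (mod 361)
  r_2 = 427 (mod 6859)
  r_3 = 48440 (mod 130321)
  r_4 = 1612292 (mod 2476099)
Final: r_4 = 1612292, and one checks f(r_4) ≡ 0 mod 19^5.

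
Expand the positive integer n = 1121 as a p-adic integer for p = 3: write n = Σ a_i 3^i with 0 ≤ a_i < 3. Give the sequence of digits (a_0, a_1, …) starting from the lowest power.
(a_0, a_1, …) = (2, 1, 1, 2, 1, 1, 1)

Repeated division by 3 gives the digits low-to-high: 1121 = 2 + 1·3^1 + 1·3^2 + 2·3^3 + 1·3^4 + 1·3^5 + 1·3^6. Digit sequence: (2, 1, 1, 2, 1, 1, 1).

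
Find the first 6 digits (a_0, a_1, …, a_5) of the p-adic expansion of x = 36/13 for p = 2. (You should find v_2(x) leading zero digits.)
(a_0, …, a_5) = (0, 0, 1, 0, 1, 1)

v_2(36/13) = 2, so a_0 = ... = a_1 = 0. Factor out: x = 2^2 · u with u = 9/13 a unit in ℤ_2. Expand u iteratively via a_{v+i} = u_i mod 2, u_{i+1} = (u_i − a_{v+i})/2:
  u_0 = 9/13;  a_2 = 1;  u_1 = (u_0 − 1)/2 = -2/13
  u_1 = -2/13;  a_3 = 0;  u_2 = (u_1 − 0)/2 = -1/13
  u_2 = -1/13;  a_4 = 1;  u_3 = (u_2 − 1)/2 = -7/13
  u_3 = -7/13;  a_5 = 1;  u_4 = (u_3 − 1)/2 = -10/13
Digits: (0, 0, 1, 0, 1, 1).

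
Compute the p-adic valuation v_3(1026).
v_3(1026) = 3

v_3(n) is the largest exponent k such that 3^k divides n. Factor out: 1026 = 3^3 · 38. (Sign doesn't affect v_p.) So v_3(1026) = 3.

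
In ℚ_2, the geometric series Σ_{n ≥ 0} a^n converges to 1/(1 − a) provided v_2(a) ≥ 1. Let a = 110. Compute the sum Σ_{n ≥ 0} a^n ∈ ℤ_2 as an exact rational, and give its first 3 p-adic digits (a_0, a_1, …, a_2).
Σ a^n = 1/(1 − a) = -1/109;  first 3 digits = (1, 1, 0)

v_2(a) = 1 ≥ 1, so the series converges in ℤ_2 to 1/(1 − a) = 1/(1 − 110) = -1/109. Expand this rational in ℤ_2: compute digits iteratively via d_i = x_i mod 2, x_{i+1} = (x_i − d_i)/2. The first 3 digits are (1, 1, 0).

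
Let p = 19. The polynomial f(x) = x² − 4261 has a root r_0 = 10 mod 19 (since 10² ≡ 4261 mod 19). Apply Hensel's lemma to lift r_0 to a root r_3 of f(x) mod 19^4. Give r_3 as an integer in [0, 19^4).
r_3 = 19333 (mod 130321)

Hensel's recurrence: r_{i+1} = r_i − f(r_i)·(f′(r_i))^{-1} mod 19^{i+2}, with f′(x) = 2x. Iterate:
  r_0 = 10 (mod 19)
  r_1 = 200 (mod 361)
  r_2 = 5615 (mod 6859)
  r_3 = 19333 (mod 130321)
Final: r_3 = 19333, and one checks f(r_3) ≡ 0 mod 19^4.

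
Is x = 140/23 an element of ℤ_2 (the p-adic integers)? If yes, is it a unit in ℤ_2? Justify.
x ∈ ℤ_2 but not a unit; v_2(x) = 2 > 0

ℤ_2 = {x ∈ ℚ_2 : v_2(x) ≥ 0} and ℤ_2^× = {x ∈ ℤ_2 : v_2(x) = 0}. Here v_2(140/23) = v_2(num) − v_2(den) = 2; compare against these criteria.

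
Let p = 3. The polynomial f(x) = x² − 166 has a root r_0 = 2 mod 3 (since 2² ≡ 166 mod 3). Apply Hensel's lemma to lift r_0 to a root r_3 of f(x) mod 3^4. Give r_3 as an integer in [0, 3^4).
r_3 = 2 (mod 81)

Hensel's recurrence: r_{i+1} = r_i − f(r_i)·(f′(r_i))^{-1} mod 3^{i+2}, with f′(x) = 2x. Iterate:
  r_0 = 2 (mod 3)
  r_1 = 2 (mod 9)
  r_2 = 2 (mod 27)
  r_3 = 2 (mod 81)
Final: r_3 = 2, and one checks f(r_3) ≡ 0 mod 3^4.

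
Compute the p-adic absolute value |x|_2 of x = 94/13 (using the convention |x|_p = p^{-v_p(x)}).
|94/13|_2 = 1/2

Step 1 — compute v_2(x) by factoring powers of 2 out of the numerator and denominator: v_2(94/13) = 1. Step 2 — apply |x|_p = p^{-v_p(x)} = 2^{-1} = 1/2.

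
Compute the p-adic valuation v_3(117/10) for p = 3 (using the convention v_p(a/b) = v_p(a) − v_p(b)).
v_3(117/10) = 2

Factor powers of 3 from the numerator and denominator of the reduced fraction: 117 = 3^2 · 13 and 10 = 3^0 · 10. Apply v_p(a/b) = v_p(a) − v_p(b): v_3(117/10) = 2 − 0 = 2.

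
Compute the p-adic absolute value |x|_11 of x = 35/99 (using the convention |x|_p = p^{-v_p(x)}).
|35/99|_11 = 11

Step 1 — compute v_11(x) by factoring powers of 11 out of the numerator and denominator: v_11(35/99) = -1. Step 2 — apply |x|_p = p^{-v_p(x)} = 11^{1} = 11.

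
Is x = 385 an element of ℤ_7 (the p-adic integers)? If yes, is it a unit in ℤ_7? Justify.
x ∈ ℤ_7 but not a unit; v_7(x) = 1 > 0

ℤ_7 = {x ∈ ℚ_7 : v_7(x) ≥ 0} and ℤ_7^× = {x ∈ ℤ_7 : v_7(x) = 0}. Here v_7(385) = v_7(num) − v_7(den) = 1; compare against these criteria.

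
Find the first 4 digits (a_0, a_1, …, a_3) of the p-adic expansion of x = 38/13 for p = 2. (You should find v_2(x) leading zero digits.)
(a_0, …, a_3) = (0, 1, 1, 1)

v_2(38/13) = 1, so a_0 = ... = a_0 = 0. Factor out: x = 2^1 · u with u = 19/13 a unit in ℤ_2. Expand u iteratively via a_{v+i} = u_i mod 2, u_{i+1} = (u_i − a_{v+i})/2:
  u_0 = 19/13;  a_1 = 1;  u_1 = (u_0 − 1)/2 = 3/13
  u_1 = 3/13;  a_2 = 1;  u_2 = (u_1 − 1)/2 = -5/13
  u_2 = -5/13;  a_3 = 1;  u_3 = (u_2 − 1)/2 = -9/13
Digits: (0, 1, 1, 1).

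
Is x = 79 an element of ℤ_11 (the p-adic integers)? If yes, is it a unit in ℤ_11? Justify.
x ∈ ℤ_11^× (unit); v_11(x) = 0

ℤ_11 = {x ∈ ℚ_11 : v_11(x) ≥ 0} and ℤ_11^× = {x ∈ ℤ_11 : v_11(x) = 0}. Here v_11(79) = v_11(num) − v_11(den) = 0; compare against these criteria.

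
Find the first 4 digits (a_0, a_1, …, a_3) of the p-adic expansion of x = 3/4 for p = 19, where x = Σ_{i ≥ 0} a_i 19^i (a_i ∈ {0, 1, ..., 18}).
(a_0, …, a_3) = (15, 4, 14, 4)

v_19(3/4) = 0 (numerator and denominator both coprime to 19), so x ∈ ℤ_19^×. Compute digits iteratively via a_i = x_i mod 19, x_{i+1} = (x_i − a_i)/19, with x_0 = x:
  x_0 = 3/4;  a_0 = 15;  x_1 = (x_0 − 15)/19 = -3/4
  x_1 = -3/4;  a_1 = 4;  x_2 = (x_1 − 4)/19 = -1/4
  x_2 = -1/4;  a_2 = 14;  x_3 = (x_2 − 14)/19 = -3/4
  x_3 = -3/4;  a_3 = 4;  x_4 = (x_3 − 4)/19 = -1/4
Digits: (15, 4, 14, 4).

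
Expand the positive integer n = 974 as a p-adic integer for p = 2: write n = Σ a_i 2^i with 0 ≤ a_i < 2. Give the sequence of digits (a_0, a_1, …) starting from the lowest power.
(a_0, a_1, …) = (0, 1, 1, 1, 0, 0, 1, 1, 1, 1)

Repeated division by 2 gives the digits low-to-high: 974 = 1·2^1 + 1·2^2 + 1·2^3 + 1·2^6 + 1·2^7 + 1·2^8 + 1·2^9. Digit sequence: (0, 1, 1, 1, 0, 0, 1, 1, 1, 1).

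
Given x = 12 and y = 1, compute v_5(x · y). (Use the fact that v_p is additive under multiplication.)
v_5(12) = 0

v_p(x) = 0 (factor: 12 = 5^0 · 12); v_p(y) = 0 (factor: 1 = 5^0 · 1). Additivity: v_p(xy) = v_p(x) + v_p(y) = 0 + 0 = 0. (Direct check: xy = 12 = 5^0 · (12).)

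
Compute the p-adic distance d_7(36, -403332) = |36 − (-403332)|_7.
d_7(36, -403332) = 1/16807

Step 1 — x − y = 36 − (-403332) = 403368. Step 2 — v_7(403368) = 5 (factor: 403368 = (7^5 · 24); the sign does not affect v_p). Step 3 — |x − y|_7 = 7^{-5} = 1/16807.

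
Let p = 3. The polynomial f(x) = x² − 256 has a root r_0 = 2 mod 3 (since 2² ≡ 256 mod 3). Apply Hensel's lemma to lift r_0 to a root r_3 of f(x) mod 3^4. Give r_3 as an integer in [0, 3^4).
r_3 = 65 (mod 81)

Hensel's recurrence: r_{i+1} = r_i − f(r_i)·(f′(r_i))^{-1} mod 3^{i+2}, with f′(x) = 2x. Iterate:
  r_0 = 2 (mod 3)
  r_1 = 2 (mod 9)
  r_2 = 11 (mod 27)
  r_3 = 65 (mod 81)
Final: r_3 = 65, and one checks f(r_3) ≡ 0 mod 3^4.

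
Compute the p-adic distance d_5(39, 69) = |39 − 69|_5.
d_5(39, 69) = 1/5

Step 1 — x − y = 39 − 69 = -30. Step 2 — v_5(-30) = 1 (factor: -30 = −(5^1 · 6); the sign does not affect v_p). Step 3 — |x − y|_5 = 5^{-1} = 1/5.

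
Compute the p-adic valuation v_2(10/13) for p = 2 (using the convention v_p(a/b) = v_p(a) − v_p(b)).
v_2(10/13) = 1

Factor powers of 2 from the numerator and denominator of the reduced fraction: 10 = 2^1 · 5 and 13 = 2^0 · 13. Apply v_p(a/b) = v_p(a) − v_p(b): v_2(10/13) = 1 − 0 = 1.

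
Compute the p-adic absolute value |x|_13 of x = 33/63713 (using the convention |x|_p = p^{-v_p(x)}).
|33/63713|_13 = 2197

Step 1 — compute v_13(x) by factoring powers of 13 out of the numerator and denominator: v_13(33/63713) = -3. Step 2 — apply |x|_p = p^{-v_p(x)} = 13^{3} = 2197.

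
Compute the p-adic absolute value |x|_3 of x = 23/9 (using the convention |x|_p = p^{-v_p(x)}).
|23/9|_3 = 9

Step 1 — compute v_3(x) by factoring powers of 3 out of the numerator and denominator: v_3(23/9) = -2. Step 2 — apply |x|_p = p^{-v_p(x)} = 3^{2} = 9.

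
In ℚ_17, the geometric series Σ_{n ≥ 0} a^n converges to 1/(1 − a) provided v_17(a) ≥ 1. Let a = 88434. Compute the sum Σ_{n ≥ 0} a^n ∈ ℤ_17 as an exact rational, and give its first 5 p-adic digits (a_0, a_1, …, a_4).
Σ a^n = 1/(1 − a) = -1/88433;  first 5 digits = (1, 0, 0, 1, 1)

v_17(a) = 3 ≥ 1, so the series converges in ℤ_17 to 1/(1 − a) = 1/(1 − 88434) = -1/88433. Expand this rational in ℤ_17: compute digits iteratively via d_i = x_i mod 17, x_{i+1} = (x_i − d_i)/17. The first 5 digits are (1, 0, 0, 1, 1).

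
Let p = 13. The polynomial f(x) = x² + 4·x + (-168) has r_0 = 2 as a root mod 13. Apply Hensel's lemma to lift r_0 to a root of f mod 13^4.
r_3 = 21738 (mod 28561)

Hensel: r_{i+1} = r_i − f(r_i)·(f′(r_i))^{-1} mod 13^{i+2}, f′(x) = 2x + 4. Iterate:
  r_0 = 2 (mod 13)
  r_1 = 106 (mod 169)
  r_2 = 1965 (mod 2197)
  r_3 = 21738 (mod 28561)
Final: r = 21738 satisfies f(r) ≡ 0 mod 13^4.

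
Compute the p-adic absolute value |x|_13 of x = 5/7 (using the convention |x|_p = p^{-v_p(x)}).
|5/7|_13 = 1

Step 1 — compute v_13(x) by factoring powers of 13 out of the numerator and denominator: v_13(5/7) = 0. Step 2 — apply |x|_p = p^{-v_p(x)} = 13^{0} = 1.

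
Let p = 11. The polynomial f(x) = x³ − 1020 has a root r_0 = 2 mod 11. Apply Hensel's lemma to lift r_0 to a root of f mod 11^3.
r_2 = 893 (mod 1331)

Hensel: r_{i+1} = r_i − f(r_i)/f′(r_i) mod 11^{i+2}, where f′(x) = 3x². Iterate:
  r_0 = 2 (mod 11)
  r_1 = 46 (mod 121)
  r_2 = 893 (mod 1331)
Final: r = 893 with f(r) ≡ 0 mod 11^3.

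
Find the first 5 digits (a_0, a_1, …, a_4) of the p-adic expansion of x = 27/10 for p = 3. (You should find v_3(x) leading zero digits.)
(a_0, …, a_4) = (0, 0, 0, 1, 0)

v_3(27/10) = 3, so a_0 = ... = a_2 = 0. Factor out: x = 3^3 · u with u = 1/10 a unit in ℤ_3. Expand u iteratively via a_{v+i} = u_i mod 3, u_{i+1} = (u_i − a_{v+i})/3:
  u_0 = 1/10;  a_3 = 1;  u_1 = (u_0 − 1)/3 = -3/10
  u_1 = -3/10;  a_4 = 0;  u_2 = (u_1 − 0)/3 = -1/10
Digits: (0, 0, 0, 1, 0).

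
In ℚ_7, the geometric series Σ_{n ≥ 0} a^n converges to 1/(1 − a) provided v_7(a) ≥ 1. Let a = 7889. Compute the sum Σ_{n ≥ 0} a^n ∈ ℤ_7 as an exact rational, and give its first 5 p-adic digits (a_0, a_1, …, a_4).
Σ a^n = 1/(1 − a) = -1/7888;  first 5 digits = (1, 0, 0, 2, 3)

v_7(a) = 3 ≥ 1, so the series converges in ℤ_7 to 1/(1 − a) = 1/(1 − 7889) = -1/7888. Expand this rational in ℤ_7: compute digits iteratively via d_i = x_i mod 7, x_{i+1} = (x_i − d_i)/7. The first 5 digits are (1, 0, 0, 2, 3).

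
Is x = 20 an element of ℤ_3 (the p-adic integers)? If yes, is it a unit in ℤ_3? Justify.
x ∈ ℤ_3^× (unit); v_3(x) = 0

ℤ_3 = {x ∈ ℚ_3 : v_3(x) ≥ 0} and ℤ_3^× = {x ∈ ℤ_3 : v_3(x) = 0}. Here v_3(20) = v_3(num) − v_3(den) = 0; compare against these criteria.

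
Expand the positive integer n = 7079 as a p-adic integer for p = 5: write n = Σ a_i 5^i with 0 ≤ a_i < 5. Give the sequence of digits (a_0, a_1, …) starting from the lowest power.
(a_0, a_1, …) = (4, 0, 3, 1, 1, 2)

Repeated division by 5 gives the digits low-to-high: 7079 = 4 + 3·5^2 + 1·5^3 + 1·5^4 + 2·5^5. Digit sequence: (4, 0, 3, 1, 1, 2).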